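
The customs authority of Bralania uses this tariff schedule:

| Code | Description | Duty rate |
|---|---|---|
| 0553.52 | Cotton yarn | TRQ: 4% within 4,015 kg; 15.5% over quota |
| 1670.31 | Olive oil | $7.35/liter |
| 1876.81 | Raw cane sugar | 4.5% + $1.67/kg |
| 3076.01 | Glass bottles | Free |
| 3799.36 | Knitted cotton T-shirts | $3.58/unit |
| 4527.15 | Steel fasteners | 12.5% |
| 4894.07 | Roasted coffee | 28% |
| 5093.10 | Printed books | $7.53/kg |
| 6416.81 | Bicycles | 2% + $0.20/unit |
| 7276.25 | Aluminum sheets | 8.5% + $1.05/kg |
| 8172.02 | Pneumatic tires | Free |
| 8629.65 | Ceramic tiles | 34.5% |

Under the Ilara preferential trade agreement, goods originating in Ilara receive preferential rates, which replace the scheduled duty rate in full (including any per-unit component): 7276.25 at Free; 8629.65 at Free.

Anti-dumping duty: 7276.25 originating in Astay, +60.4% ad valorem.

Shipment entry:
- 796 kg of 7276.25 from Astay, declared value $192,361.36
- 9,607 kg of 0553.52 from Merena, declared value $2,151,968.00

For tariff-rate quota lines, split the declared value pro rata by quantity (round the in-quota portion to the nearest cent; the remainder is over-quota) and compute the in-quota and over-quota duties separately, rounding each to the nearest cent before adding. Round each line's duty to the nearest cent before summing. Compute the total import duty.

Line 1 (7276.25, Astay, 796 kg, $192,361.36):
Base rate for 7276.25 is 8.5% + $1.05/kg.
7276.25 has an FTA preferential rate, but origin Astay is not Ilara; base rate stands.
Additional duty on 7276.25 from Astay: +60.4%. Applied ad valorem rate: 8.5% + 60.4% = 68.9%.
Duty = $192,361.36 × 68.9% + 796 × $1.05 = $133,372.78.
Line 2 (0553.52, Merena, 9,607 kg, $2,151,968.00):
Code 0553.52 is under a tariff-rate quota (threshold 4,015 kg). In-quota: 4,015 kg at 4%; over-quota: 5,592 kg at 15.5%.
Pro-rata value split: in-quota = $2,151,968.00 × 4,015/9,607 = $899,360.00; over-quota = $2,151,968.00 − $899,360.00 = $1,252,608.00.
In-quota duty = $899,360.00 × 4% = $35,974.40. Over-quota duty = $1,252,608.00 × 15.5% = $194,154.24.
Line duty = $35,974.40 + $194,154.24 = $230,128.64.
Total = $133,372.78 + $230,128.64 = $363,501.42.

$363,501.42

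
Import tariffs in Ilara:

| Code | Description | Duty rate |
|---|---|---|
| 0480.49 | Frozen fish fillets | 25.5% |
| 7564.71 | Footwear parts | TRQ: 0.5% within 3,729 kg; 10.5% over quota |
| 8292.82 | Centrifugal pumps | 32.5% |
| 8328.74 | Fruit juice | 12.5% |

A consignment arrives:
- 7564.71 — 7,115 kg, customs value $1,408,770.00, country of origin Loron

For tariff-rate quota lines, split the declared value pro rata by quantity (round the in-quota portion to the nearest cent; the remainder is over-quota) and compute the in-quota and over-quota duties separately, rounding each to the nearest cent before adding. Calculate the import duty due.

Line 1 (7564.71, Loron, 7,115 kg, $1,408,770.00):
Code 7564.71 is under a tariff-rate quota (threshold 3,729 kg). In-quota: 3,729 kg at 0.5%; over-quota: 3,386 kg at 10.5%.
Pro-rata value split: in-quota = $1,408,770.00 × 3,729/7,115 = $738,342.00; over-quota = $1,408,770.00 − $738,342.00 = $670,428.00.
In-quota duty = $738,342.00 × 0.5% = $3,691.71. Over-quota duty = $670,428.00 × 10.5% = $70,394.94.
Line duty = $3,691.71 + $70,394.94 = $74,086.65.

$74,086.65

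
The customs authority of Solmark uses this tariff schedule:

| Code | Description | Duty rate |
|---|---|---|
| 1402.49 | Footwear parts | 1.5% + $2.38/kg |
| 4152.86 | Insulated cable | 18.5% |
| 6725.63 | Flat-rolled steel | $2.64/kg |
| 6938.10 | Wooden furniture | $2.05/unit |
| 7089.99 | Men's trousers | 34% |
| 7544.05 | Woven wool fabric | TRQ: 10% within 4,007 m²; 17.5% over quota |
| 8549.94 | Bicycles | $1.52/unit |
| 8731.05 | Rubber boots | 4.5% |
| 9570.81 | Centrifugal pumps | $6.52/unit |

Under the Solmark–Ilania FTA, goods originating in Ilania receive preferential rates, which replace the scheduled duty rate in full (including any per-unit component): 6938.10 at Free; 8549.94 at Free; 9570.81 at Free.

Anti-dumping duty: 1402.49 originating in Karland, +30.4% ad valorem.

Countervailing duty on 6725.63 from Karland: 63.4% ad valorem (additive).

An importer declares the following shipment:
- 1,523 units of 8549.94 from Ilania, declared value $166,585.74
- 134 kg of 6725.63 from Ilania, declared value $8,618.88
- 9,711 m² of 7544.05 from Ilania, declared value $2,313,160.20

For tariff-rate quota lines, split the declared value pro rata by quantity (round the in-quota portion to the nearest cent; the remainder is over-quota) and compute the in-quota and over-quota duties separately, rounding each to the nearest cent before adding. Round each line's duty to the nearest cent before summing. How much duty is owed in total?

Line 1 (8549.94, Ilania, 1,523 units, $166,585.74):
Base rate for 8549.94 is $1.52/unit.
Origin Ilania qualifies under the Solmark–Ilania agreement and 8549.94 is covered: preferential rate Free applies instead.
Duty = $166,585.74 × 0% = $0.00.
Line 2 (6725.63, Ilania, 134 kg, $8,618.88):
Base rate for 6725.63 is $2.64/kg.
Origin Ilania is the FTA partner but 6725.63 is not on the preference list; base rate stands.
The additional-duty order on 6725.63 targets Karland, not Ilania; it does not apply.
Duty = 134 × $2.64 = $353.76.
Line 3 (7544.05, Ilania, 9,711 m², $2,313,160.20):
Code 7544.05 is under a tariff-rate quota (threshold 4,007 m²). In-quota: 4,007 m² at 10%; over-quota: 5,704 m² at 17.5%.
Pro-rata value split: in-quota = $2,313,160.20 × 4,007/9,711 = $954,467.40; over-quota = $2,313,160.20 − $954,467.40 = $1,358,692.80.
In-quota duty = $954,467.40 × 10% = $95,446.74. Over-quota duty = $1,358,692.80 × 17.5% = $237,771.24.
Line duty = $95,446.74 + $237,771.24 = $333,217.98.
Total = $0.00 + $353.76 + $333,217.98 = $333,571.74.

$333,571.74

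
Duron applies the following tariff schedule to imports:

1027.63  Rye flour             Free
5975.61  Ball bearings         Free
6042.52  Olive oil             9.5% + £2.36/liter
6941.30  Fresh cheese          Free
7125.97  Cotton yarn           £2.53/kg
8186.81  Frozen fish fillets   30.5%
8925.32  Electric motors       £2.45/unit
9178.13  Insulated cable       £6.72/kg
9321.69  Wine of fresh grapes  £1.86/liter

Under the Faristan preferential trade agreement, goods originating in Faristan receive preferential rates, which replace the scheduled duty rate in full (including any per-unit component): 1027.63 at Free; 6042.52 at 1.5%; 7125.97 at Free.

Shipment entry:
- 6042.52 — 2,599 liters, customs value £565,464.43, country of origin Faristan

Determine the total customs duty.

£8,481.97

Line 1 (6042.52, Faristan, 2,599 liters, £565,464.43):
Base rate for 6042.52 is 9.5% + £2.36/liter.
Origin Faristan qualifies under the Duron–Faristan agreement and 6042.52 is covered: preferential rate 1.5% applies instead.
Duty = £565,464.43 × 1.5% = £8,481.97.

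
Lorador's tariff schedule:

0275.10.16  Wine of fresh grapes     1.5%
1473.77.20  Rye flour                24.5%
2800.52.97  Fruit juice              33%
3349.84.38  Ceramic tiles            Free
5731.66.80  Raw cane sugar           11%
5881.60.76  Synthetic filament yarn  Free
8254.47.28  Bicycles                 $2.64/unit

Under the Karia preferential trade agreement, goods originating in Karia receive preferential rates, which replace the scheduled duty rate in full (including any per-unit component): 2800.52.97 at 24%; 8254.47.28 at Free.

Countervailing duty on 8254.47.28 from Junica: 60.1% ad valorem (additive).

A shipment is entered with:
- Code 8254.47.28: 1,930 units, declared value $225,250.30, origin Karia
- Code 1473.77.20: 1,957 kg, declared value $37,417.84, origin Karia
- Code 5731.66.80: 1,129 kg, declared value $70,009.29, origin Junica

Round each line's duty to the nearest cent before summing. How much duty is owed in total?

Line 1 (8254.47.28, Karia, 1,930 units, $225,250.30):
Base rate for 8254.47.28 is $2.64/unit.
Origin Karia qualifies under the Lorador–Karia agreement and 8254.47.28 is covered: preferential rate Free applies instead.
The additional-duty order on 8254.47.28 targets Junica, not Karia; it does not apply.
Duty = $225,250.30 × 0% = $0.00.
Line 2 (1473.77.20, Karia, 1,957 kg, $37,417.84):
Base rate for 1473.77.20 is 24.5%.
Origin Karia is the FTA partner but 1473.77.20 is not on the preference list; base rate stands.
Duty = $37,417.84 × 24.5% = $9,167.37.
Line 3 (5731.66.80, Junica, 1,129 kg, $70,009.29):
Base rate for 5731.66.80 is 11%.
Duty = $70,009.29 × 11% = $7,701.02.
Total = $0.00 + $9,167.37 + $7,701.02 = $16,868.39.

$16,868.39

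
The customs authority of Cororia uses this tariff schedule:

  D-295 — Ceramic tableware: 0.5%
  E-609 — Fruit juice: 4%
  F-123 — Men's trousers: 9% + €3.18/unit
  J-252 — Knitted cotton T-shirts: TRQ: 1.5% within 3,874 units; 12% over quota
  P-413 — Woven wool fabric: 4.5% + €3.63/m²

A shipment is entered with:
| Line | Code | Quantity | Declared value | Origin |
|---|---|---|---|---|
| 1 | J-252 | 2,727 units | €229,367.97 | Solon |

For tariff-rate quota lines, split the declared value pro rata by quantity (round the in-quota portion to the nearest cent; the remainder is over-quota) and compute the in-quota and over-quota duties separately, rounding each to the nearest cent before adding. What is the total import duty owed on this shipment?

Line 1 (J-252, Solon, 2,727 units, €229,367.97):
Code J-252 is under a tariff-rate quota (threshold 3,874 units). Quantity 2,727 units is within the quota, so the in-quota rate 1.5% applies to the full value.
Duty = €229,367.97 × 1.5% = €3,440.52.

€3,440.52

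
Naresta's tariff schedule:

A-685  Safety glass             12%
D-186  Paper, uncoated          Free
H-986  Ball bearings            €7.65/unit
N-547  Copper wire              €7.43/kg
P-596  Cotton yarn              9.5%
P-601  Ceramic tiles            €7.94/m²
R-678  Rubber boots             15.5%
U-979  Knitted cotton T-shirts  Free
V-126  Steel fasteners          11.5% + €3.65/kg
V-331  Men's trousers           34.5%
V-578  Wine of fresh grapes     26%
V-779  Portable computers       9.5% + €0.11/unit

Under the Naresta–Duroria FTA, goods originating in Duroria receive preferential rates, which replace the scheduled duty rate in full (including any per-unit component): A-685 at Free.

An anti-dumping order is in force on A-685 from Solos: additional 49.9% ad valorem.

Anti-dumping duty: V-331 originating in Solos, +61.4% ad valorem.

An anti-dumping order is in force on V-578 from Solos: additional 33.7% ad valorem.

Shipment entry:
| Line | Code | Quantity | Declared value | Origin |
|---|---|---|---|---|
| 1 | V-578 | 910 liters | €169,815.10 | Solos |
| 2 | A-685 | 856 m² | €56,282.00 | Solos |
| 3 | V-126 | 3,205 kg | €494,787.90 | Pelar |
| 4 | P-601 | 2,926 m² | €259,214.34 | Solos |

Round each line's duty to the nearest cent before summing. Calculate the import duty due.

€228,049.47

Line 1 (V-578, Solos, 910 liters, €169,815.10):
Base rate for V-578 is 26%.
Additional duty on V-578 from Solos: +33.7%. Applied ad valorem rate: 26% + 33.7% = 59.7%.
Duty = €169,815.10 × 59.7% = €101,379.61.
Line 2 (A-685, Solos, 856 m², €56,282.00):
Base rate for A-685 is 12%.
A-685 has an FTA preferential rate, but origin Solos is not Duroria; base rate stands.
Additional duty on A-685 from Solos: +49.9%. Applied ad valorem rate: 12% + 49.9% = 61.9%.
Duty = €56,282.00 × 61.9% = €34,838.56.
Line 3 (V-126, Pelar, 3,205 kg, €494,787.90):
Base rate for V-126 is 11.5% + €3.65/kg.
Duty = €494,787.90 × 11.5% + 3,205 × €3.65 = €68,598.86.
Line 4 (P-601, Solos, 2,926 m², €259,214.34):
Base rate for P-601 is €7.94/m².
Duty = 2,926 × €7.94 = €23,232.44.
Total = €101,379.61 + €34,838.56 + €68,598.86 + €23,232.44 = €228,049.47.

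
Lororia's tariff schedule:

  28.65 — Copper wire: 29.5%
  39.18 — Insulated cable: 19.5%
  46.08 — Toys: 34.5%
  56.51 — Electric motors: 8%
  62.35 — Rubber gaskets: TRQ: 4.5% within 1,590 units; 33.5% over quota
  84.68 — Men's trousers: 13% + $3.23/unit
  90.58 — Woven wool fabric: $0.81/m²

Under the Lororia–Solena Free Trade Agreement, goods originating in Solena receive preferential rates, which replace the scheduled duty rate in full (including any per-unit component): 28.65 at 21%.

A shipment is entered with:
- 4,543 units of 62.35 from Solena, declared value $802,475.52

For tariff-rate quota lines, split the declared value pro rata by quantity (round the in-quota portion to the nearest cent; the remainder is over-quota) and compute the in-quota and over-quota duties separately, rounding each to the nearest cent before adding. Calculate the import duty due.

Line 1 (62.35, Solena, 4,543 units, $802,475.52):
Code 62.35 is under a tariff-rate quota (threshold 1,590 units). In-quota: 1,590 units at 4.5%; over-quota: 2,953 units at 33.5%.
Pro-rata value split: in-quota = $802,475.52 × 1,590/4,543 = $280,857.60; over-quota = $802,475.52 − $280,857.60 = $521,617.92.
In-quota duty = $280,857.60 × 4.5% = $12,638.59. Over-quota duty = $521,617.92 × 33.5% = $174,742.00.
Line duty = $12,638.59 + $174,742.00 = $187,380.59.

$187,380.59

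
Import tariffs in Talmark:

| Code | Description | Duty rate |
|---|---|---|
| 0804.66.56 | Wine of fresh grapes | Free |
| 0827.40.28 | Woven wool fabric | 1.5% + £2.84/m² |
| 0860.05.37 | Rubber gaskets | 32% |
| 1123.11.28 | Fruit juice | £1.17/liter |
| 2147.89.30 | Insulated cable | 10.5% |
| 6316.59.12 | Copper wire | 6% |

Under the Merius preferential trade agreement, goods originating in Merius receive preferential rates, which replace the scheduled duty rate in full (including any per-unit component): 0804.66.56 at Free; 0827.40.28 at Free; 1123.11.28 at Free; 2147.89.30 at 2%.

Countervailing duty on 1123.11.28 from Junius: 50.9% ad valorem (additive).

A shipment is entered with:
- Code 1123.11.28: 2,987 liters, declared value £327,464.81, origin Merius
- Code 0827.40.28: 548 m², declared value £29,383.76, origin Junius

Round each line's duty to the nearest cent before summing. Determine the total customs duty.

Line 1 (1123.11.28, Merius, 2,987 liters, £327,464.81):
Base rate for 1123.11.28 is £1.17/liter.
Origin Merius qualifies under the Talmark–Merius agreement and 1123.11.28 is covered: preferential rate Free applies instead.
The additional-duty order on 1123.11.28 targets Junius, not Merius; it does not apply.
Duty = £327,464.81 × 0% = £0.00.
Line 2 (0827.40.28, Junius, 548 m², £29,383.76):
Base rate for 0827.40.28 is 1.5% + £2.84/m².
0827.40.28 has an FTA preferential rate, but origin Junius is not Merius; base rate stands.
Duty = £29,383.76 × 1.5% + 548 × £2.84 = £1,997.08.
Total = £0.00 + £1,997.08 = £1,997.08.

£1,997.08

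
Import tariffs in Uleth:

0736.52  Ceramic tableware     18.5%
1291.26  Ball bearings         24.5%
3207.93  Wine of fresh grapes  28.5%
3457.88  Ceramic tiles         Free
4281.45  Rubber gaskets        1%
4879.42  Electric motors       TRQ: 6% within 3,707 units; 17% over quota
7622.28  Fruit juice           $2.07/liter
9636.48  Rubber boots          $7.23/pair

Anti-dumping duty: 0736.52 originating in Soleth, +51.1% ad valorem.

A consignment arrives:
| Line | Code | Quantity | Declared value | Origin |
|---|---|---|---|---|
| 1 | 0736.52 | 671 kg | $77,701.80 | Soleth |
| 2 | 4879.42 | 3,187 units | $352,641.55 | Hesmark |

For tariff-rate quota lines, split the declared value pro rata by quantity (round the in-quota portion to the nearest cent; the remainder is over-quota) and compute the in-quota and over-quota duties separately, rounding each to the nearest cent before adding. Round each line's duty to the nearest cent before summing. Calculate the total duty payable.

Line 1 (0736.52, Soleth, 671 kg, $77,701.80):
Base rate for 0736.52 is 18.5%.
Additional duty on 0736.52 from Soleth: +51.1%. Applied ad valorem rate: 18.5% + 51.1% = 69.6%.
Duty = $77,701.80 × 69.6% = $54,080.45.
Line 2 (4879.42, Hesmark, 3,187 units, $352,641.55):
Code 4879.42 is under a tariff-rate quota (threshold 3,707 units). Quantity 3,187 units is within the quota, so the in-quota rate 6% applies to the full value.
Duty = $352,641.55 × 6% = $21,158.49.
Total = $54,080.45 + $21,158.49 = $75,238.94.

$75,238.94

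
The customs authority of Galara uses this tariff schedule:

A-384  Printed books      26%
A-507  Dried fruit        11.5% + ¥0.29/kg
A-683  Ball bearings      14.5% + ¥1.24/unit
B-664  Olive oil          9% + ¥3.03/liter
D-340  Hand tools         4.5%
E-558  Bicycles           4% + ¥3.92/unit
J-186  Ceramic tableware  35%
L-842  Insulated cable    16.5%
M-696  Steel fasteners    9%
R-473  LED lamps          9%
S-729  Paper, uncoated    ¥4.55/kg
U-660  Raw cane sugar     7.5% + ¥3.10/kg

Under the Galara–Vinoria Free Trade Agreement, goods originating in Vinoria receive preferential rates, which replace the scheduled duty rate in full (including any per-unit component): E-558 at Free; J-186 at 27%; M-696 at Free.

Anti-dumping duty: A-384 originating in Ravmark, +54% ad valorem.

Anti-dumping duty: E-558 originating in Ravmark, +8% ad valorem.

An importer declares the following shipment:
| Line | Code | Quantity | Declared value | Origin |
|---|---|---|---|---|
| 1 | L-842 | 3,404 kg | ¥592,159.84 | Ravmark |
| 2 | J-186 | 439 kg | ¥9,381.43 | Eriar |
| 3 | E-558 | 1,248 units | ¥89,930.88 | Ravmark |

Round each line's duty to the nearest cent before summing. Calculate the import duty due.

Line 1 (L-842, Ravmark, 3,404 kg, ¥592,159.84):
Base rate for L-842 is 16.5%.
Duty = ¥592,159.84 × 16.5% = ¥97,706.37.
Line 2 (J-186, Eriar, 439 kg, ¥9,381.43):
Base rate for J-186 is 35%.
J-186 has an FTA preferential rate, but origin Eriar is not Vinoria; base rate stands.
Duty = ¥9,381.43 × 35% = ¥3,283.50.
Line 3 (E-558, Ravmark, 1,248 units, ¥89,930.88):
Base rate for E-558 is 4% + ¥3.92/unit.
E-558 has an FTA preferential rate, but origin Ravmark is not Vinoria; base rate stands.
Additional duty on E-558 from Ravmark: +8%. Applied ad valorem rate: 4% + 8% = 12%.
Duty = ¥89,930.88 × 12% + 1,248 × ¥3.92 = ¥15,683.87.
Total = ¥97,706.37 + ¥3,283.50 + ¥15,683.87 = ¥116,673.74.

¥116,673.74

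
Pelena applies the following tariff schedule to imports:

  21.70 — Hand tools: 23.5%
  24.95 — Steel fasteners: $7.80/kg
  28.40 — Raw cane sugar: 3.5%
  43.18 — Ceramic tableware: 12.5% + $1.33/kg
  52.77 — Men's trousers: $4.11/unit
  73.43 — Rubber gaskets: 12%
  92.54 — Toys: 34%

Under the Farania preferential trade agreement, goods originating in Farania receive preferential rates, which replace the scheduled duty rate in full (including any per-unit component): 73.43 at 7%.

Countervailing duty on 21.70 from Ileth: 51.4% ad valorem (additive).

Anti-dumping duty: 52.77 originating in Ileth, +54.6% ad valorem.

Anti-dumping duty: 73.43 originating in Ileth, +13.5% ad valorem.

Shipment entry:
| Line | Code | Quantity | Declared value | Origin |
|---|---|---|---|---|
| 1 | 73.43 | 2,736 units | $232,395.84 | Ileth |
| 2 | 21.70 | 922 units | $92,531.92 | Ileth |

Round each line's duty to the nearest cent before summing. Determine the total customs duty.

$128,567.35

Line 1 (73.43, Ileth, 2,736 units, $232,395.84):
Base rate for 73.43 is 12%.
73.43 has an FTA preferential rate, but origin Ileth is not Farania; base rate stands.
Additional duty on 73.43 from Ileth: +13.5%. Applied ad valorem rate: 12% + 13.5% = 25.5%.
Duty = $232,395.84 × 25.5% = $59,260.94.
Line 2 (21.70, Ileth, 922 units, $92,531.92):
Base rate for 21.70 is 23.5%.
Additional duty on 21.70 from Ileth: +51.4%. Applied ad valorem rate: 23.5% + 51.4% = 74.9%.
Duty = $92,531.92 × 74.9% = $69,306.41.
Total = $59,260.94 + $69,306.41 = $128,567.35.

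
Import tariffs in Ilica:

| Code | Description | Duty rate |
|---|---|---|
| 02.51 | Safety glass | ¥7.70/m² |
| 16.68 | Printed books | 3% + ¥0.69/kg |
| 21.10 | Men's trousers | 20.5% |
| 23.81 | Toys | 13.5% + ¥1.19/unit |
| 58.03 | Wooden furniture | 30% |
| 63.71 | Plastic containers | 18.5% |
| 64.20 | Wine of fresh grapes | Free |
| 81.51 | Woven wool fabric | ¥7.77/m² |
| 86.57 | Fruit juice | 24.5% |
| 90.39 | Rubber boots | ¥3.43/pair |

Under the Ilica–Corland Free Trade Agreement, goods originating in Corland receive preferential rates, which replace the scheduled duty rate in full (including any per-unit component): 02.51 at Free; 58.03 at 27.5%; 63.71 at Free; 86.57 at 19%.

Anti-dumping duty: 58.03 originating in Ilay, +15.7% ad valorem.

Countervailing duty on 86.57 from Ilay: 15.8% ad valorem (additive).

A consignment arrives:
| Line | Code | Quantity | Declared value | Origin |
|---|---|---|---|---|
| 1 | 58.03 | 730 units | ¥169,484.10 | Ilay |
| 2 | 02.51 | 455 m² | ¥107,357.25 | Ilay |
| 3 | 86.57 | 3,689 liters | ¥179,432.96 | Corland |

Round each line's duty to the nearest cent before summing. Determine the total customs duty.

Line 1 (58.03, Ilay, 730 units, ¥169,484.10):
Base rate for 58.03 is 30%.
58.03 has an FTA preferential rate, but origin Ilay is not Corland; base rate stands.
Additional duty on 58.03 from Ilay: +15.7%. Applied ad valorem rate: 30% + 15.7% = 45.7%.
Duty = ¥169,484.10 × 45.7% = ¥77,454.23.
Line 2 (02.51, Ilay, 455 m², ¥107,357.25):
Base rate for 02.51 is ¥7.70/m².
02.51 has an FTA preferential rate, but origin Ilay is not Corland; base rate stands.
Duty = 455 × ¥7.70 = ¥3,503.50.
Line 3 (86.57, Corland, 3,689 liters, ¥179,432.96):
Base rate for 86.57 is 24.5%.
Origin Corland qualifies under the Ilica–Corland agreement and 86.57 is covered: preferential rate 19% applies instead.
The additional-duty order on 86.57 targets Ilay, not Corland; it does not apply.
Duty = ¥179,432.96 × 19% = ¥34,092.26.
Total = ¥77,454.23 + ¥3,503.50 + ¥34,092.26 = ¥115,049.99.

¥115,049.99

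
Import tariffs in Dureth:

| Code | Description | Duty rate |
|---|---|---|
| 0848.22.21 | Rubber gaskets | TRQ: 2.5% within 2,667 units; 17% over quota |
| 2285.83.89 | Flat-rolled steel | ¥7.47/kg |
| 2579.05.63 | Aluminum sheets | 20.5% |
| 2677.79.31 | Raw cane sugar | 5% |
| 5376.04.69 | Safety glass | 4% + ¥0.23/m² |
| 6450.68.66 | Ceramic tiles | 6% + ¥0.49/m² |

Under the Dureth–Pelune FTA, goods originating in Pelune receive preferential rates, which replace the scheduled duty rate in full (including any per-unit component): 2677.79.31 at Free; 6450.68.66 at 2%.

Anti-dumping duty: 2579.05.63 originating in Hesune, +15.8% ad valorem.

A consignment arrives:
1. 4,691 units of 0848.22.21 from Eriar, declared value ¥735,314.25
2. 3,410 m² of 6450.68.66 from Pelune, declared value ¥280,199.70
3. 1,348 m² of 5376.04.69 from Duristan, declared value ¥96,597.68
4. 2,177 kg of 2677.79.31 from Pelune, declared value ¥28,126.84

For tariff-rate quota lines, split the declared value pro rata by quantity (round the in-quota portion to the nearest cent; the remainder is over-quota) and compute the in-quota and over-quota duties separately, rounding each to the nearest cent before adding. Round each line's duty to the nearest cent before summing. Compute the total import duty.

¥74,163.79

Line 1 (0848.22.21, Eriar, 4,691 units, ¥735,314.25):
Code 0848.22.21 is under a tariff-rate quota (threshold 2,667 units). In-quota: 2,667 units at 2.5%; over-quota: 2,024 units at 17%.
Pro-rata value split: in-quota = ¥735,314.25 × 2,667/4,691 = ¥418,052.25; over-quota = ¥735,314.25 − ¥418,052.25 = ¥317,262.00.
In-quota duty = ¥418,052.25 × 2.5% = ¥10,451.31. Over-quota duty = ¥317,262.00 × 17% = ¥53,934.54.
Line duty = ¥10,451.31 + ¥53,934.54 = ¥64,385.85.
Line 2 (6450.68.66, Pelune, 3,410 m², ¥280,199.70):
Base rate for 6450.68.66 is 6% + ¥0.49/m².
Origin Pelune qualifies under the Dureth–Pelune agreement and 6450.68.66 is covered: preferential rate 2% applies instead.
Duty = ¥280,199.70 × 2% = ¥5,603.99.
Line 3 (5376.04.69, Duristan, 1,348 m², ¥96,597.68):
Base rate for 5376.04.69 is 4% + ¥0.23/m².
Duty = ¥96,597.68 × 4% + 1,348 × ¥0.23 = ¥4,173.95.
Line 4 (2677.79.31, Pelune, 2,177 kg, ¥28,126.84):
Base rate for 2677.79.31 is 5%.
Origin Pelune qualifies under the Dureth–Pelune agreement and 2677.79.31 is covered: preferential rate Free applies instead.
Duty = ¥28,126.84 × 0% = ¥0.00.
Total = ¥64,385.85 + ¥5,603.99 + ¥4,173.95 + ¥0.00 = ¥74,163.79.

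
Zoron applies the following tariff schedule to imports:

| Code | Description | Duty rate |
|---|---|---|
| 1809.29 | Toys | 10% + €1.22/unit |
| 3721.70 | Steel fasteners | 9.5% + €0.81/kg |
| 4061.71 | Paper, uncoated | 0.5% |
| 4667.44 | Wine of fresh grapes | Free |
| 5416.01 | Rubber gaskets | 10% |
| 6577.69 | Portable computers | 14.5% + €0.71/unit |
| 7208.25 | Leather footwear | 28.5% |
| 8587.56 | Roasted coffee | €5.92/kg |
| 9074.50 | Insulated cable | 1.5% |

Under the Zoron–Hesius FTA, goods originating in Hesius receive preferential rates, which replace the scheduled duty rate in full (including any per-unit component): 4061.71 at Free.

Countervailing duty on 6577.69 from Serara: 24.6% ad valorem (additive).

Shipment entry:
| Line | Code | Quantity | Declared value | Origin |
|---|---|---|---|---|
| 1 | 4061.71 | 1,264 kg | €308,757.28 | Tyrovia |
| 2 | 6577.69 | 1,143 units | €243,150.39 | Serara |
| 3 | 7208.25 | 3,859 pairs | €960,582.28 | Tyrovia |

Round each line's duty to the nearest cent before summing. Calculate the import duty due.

€371,193.07

Line 1 (4061.71, Tyrovia, 1,264 kg, €308,757.28):
Base rate for 4061.71 is 0.5%.
4061.71 has an FTA preferential rate, but origin Tyrovia is not Hesius; base rate stands.
Duty = €308,757.28 × 0.5% = €1,543.79.
Line 2 (6577.69, Serara, 1,143 units, €243,150.39):
Base rate for 6577.69 is 14.5% + €0.71/unit.
Additional duty on 6577.69 from Serara: +24.6%. Applied ad valorem rate: 14.5% + 24.6% = 39.1%.
Duty = €243,150.39 × 39.1% + 1,143 × €0.71 = €95,883.33.
Line 3 (7208.25, Tyrovia, 3,859 pairs, €960,582.28):
Base rate for 7208.25 is 28.5%.
Duty = €960,582.28 × 28.5% = €273,765.95.
Total = €1,543.79 + €95,883.33 + €273,765.95 = €371,193.07.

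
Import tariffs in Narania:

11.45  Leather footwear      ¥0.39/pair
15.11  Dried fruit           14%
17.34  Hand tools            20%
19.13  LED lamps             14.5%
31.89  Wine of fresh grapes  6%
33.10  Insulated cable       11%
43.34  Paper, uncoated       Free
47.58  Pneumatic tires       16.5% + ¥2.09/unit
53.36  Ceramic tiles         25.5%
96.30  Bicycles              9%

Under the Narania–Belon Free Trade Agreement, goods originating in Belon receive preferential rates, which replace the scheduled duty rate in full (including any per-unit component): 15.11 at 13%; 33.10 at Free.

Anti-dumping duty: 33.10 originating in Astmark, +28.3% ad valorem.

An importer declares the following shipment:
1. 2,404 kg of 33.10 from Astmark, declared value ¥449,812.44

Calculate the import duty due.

Line 1 (33.10, Astmark, 2,404 kg, ¥449,812.44):
Base rate for 33.10 is 11%.
33.10 has an FTA preferential rate, but origin Astmark is not Belon; base rate stands.
Additional duty on 33.10 from Astmark: +28.3%. Applied ad valorem rate: 11% + 28.3% = 39.3%.
Duty = ¥449,812.44 × 39.3% = ¥176,776.29.

¥176,776.29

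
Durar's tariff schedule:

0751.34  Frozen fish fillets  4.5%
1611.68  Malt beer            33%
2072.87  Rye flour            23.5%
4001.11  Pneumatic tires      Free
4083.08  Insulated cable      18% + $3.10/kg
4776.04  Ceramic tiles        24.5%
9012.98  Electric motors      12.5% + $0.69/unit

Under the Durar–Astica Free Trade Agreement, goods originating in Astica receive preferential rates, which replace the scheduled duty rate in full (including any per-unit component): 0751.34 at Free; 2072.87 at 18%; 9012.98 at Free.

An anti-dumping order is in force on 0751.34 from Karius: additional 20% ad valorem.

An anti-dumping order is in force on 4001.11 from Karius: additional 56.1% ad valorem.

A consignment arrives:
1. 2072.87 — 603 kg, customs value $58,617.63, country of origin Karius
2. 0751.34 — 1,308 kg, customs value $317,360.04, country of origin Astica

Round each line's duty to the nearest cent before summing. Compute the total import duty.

$13,775.14

Line 1 (2072.87, Karius, 603 kg, $58,617.63):
Base rate for 2072.87 is 23.5%.
2072.87 has an FTA preferential rate, but origin Karius is not Astica; base rate stands.
Duty = $58,617.63 × 23.5% = $13,775.14.
Line 2 (0751.34, Astica, 1,308 kg, $317,360.04):
Base rate for 0751.34 is 4.5%.
Origin Astica qualifies under the Durar–Astica agreement and 0751.34 is covered: preferential rate Free applies instead.
The additional-duty order on 0751.34 targets Karius, not Astica; it does not apply.
Duty = $317,360.04 × 0% = $0.00.
Total = $13,775.14 + $0.00 = $13,775.14.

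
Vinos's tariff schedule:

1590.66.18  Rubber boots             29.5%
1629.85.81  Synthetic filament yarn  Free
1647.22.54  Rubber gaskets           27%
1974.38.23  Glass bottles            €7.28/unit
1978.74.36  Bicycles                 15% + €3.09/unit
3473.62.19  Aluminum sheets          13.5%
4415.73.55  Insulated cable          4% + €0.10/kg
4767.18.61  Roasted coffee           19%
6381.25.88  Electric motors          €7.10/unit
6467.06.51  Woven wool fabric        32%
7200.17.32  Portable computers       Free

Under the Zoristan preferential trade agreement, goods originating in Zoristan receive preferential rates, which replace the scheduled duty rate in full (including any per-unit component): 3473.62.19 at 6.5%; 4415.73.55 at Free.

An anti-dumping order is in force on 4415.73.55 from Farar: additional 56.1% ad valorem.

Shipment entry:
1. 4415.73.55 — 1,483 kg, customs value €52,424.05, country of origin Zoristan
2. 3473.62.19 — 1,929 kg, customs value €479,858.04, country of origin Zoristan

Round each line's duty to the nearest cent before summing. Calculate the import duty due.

€31,190.77

Line 1 (4415.73.55, Zoristan, 1,483 kg, €52,424.05):
Base rate for 4415.73.55 is 4% + €0.10/kg.
Origin Zoristan qualifies under the Vinos–Zoristan agreement and 4415.73.55 is covered: preferential rate Free applies instead.
The additional-duty order on 4415.73.55 targets Farar, not Zoristan; it does not apply.
Duty = €52,424.05 × 0% = €0.00.
Line 2 (3473.62.19, Zoristan, 1,929 kg, €479,858.04):
Base rate for 3473.62.19 is 13.5%.
Origin Zoristan qualifies under the Vinos–Zoristan agreement and 3473.62.19 is covered: preferential rate 6.5% applies instead.
Duty = €479,858.04 × 6.5% = €31,190.77.
Total = €0.00 + €31,190.77 = €31,190.77.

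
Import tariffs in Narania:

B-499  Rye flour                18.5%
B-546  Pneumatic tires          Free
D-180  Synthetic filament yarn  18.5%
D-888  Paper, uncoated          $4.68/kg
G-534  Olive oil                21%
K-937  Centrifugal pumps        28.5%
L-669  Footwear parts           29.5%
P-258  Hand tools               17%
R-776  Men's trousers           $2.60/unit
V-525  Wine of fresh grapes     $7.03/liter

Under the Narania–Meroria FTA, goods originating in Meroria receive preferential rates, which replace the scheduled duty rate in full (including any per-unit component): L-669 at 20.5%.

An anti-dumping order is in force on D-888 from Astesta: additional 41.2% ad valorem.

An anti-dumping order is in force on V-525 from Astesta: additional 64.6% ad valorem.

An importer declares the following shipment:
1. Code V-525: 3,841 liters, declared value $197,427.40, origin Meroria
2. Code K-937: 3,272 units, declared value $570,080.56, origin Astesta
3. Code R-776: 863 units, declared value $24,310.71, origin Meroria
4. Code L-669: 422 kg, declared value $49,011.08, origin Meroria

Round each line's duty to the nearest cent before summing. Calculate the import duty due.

Line 1 (V-525, Meroria, 3,841 liters, $197,427.40):
Base rate for V-525 is $7.03/liter.
Origin Meroria is the FTA partner but V-525 is not on the preference list; base rate stands.
The additional-duty order on V-525 targets Astesta, not Meroria; it does not apply.
Duty = 3,841 × $7.03 = $27,002.23.
Line 2 (K-937, Astesta, 3,272 units, $570,080.56):
Base rate for K-937 is 28.5%.
Duty = $570,080.56 × 28.5% = $162,472.96.
Line 3 (R-776, Meroria, 863 units, $24,310.71):
Base rate for R-776 is $2.60/unit.
Origin Meroria is the FTA partner but R-776 is not on the preference list; base rate stands.
Duty = 863 × $2.60 = $2,243.80.
Line 4 (L-669, Meroria, 422 kg, $49,011.08):
Base rate for L-669 is 29.5%.
Origin Meroria qualifies under the Narania–Meroria agreement and L-669 is covered: preferential rate 20.5% applies instead.
Duty = $49,011.08 × 20.5% = $10,047.27.
Total = $27,002.23 + $162,472.96 + $2,243.80 + $10,047.27 = $201,766.26.

$201,766.26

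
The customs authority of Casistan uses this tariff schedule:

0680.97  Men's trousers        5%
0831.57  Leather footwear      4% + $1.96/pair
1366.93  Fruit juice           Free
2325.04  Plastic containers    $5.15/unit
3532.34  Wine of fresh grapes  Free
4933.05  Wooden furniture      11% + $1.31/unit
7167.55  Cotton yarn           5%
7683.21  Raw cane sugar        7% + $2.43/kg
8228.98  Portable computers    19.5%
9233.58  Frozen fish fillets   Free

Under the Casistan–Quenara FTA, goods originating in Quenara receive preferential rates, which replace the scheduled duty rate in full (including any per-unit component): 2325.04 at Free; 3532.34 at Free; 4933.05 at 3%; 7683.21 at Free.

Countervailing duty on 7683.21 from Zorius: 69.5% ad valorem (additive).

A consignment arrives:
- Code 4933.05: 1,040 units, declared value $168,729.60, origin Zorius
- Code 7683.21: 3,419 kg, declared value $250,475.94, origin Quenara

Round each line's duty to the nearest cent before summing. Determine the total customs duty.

$19,922.66

Line 1 (4933.05, Zorius, 1,040 units, $168,729.60):
Base rate for 4933.05 is 11% + $1.31/unit.
4933.05 has an FTA preferential rate, but origin Zorius is not Quenara; base rate stands.
Duty = $168,729.60 × 11% + 1,040 × $1.31 = $19,922.66.
Line 2 (7683.21, Quenara, 3,419 kg, $250,475.94):
Base rate for 7683.21 is 7% + $2.43/kg.
Origin Quenara qualifies under the Casistan–Quenara agreement and 7683.21 is covered: preferential rate Free applies instead.
The additional-duty order on 7683.21 targets Zorius, not Quenara; it does not apply.
Duty = $250,475.94 × 0% = $0.00.
Total = $19,922.66 + $0.00 = $19,922.66.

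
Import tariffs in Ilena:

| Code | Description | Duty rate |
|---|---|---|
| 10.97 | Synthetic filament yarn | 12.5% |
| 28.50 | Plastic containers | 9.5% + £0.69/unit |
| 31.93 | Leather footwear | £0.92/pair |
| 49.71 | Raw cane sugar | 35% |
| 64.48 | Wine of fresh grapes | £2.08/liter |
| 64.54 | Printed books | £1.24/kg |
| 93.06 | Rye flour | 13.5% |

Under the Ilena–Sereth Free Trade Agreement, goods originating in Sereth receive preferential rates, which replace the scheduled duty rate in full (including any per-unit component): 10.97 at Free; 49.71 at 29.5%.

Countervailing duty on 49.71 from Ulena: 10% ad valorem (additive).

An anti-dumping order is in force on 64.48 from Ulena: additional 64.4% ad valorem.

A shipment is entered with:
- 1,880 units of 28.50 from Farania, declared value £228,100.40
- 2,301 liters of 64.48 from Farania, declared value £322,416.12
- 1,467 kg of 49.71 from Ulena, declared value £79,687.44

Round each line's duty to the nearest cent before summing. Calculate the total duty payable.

£63,612.17

Line 1 (28.50, Farania, 1,880 units, £228,100.40):
Base rate for 28.50 is 9.5% + £0.69/unit.
Duty = £228,100.40 × 9.5% + 1,880 × £0.69 = £22,966.74.
Line 2 (64.48, Farania, 2,301 liters, £322,416.12):
Base rate for 64.48 is £2.08/liter.
The additional-duty order on 64.48 targets Ulena, not Farania; it does not apply.
Duty = 2,301 × £2.08 = £4,786.08.
Line 3 (49.71, Ulena, 1,467 kg, £79,687.44):
Base rate for 49.71 is 35%.
49.71 has an FTA preferential rate, but origin Ulena is not Sereth; base rate stands.
Additional duty on 49.71 from Ulena: +10%. Applied ad valorem rate: 35% + 10% = 45%.
Duty = £79,687.44 × 45% = £35,859.35.
Total = £22,966.74 + £4,786.08 + £35,859.35 = £63,612.17.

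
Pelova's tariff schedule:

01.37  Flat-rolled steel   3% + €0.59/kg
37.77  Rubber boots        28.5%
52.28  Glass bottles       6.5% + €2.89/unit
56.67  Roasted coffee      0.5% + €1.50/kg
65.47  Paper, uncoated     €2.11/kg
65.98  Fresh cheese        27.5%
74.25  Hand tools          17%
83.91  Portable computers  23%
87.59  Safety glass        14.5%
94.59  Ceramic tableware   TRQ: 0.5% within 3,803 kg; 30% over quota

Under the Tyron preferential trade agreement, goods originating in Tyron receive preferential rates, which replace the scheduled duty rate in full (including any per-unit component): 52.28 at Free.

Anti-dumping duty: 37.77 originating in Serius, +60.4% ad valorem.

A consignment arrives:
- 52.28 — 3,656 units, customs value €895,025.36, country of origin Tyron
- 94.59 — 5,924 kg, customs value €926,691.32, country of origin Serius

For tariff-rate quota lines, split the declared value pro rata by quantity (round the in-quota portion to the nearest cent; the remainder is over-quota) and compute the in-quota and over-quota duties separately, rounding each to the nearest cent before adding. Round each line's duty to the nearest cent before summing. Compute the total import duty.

Line 1 (52.28, Tyron, 3,656 units, €895,025.36):
Base rate for 52.28 is 6.5% + €2.89/unit.
Origin Tyron qualifies under the Pelova–Tyron agreement and 52.28 is covered: preferential rate Free applies instead.
Duty = €895,025.36 × 0% = €0.00.
Line 2 (94.59, Serius, 5,924 kg, €926,691.32):
Code 94.59 is under a tariff-rate quota (threshold 3,803 kg). In-quota: 3,803 kg at 0.5%; over-quota: 2,121 kg at 30%.
Pro-rata value split: in-quota = €926,691.32 × 3,803/5,924 = €594,903.29; over-quota = €926,691.32 − €594,903.29 = €331,788.03.
In-quota duty = €594,903.29 × 0.5% = €2,974.52. Over-quota duty = €331,788.03 × 30% = €99,536.41.
Line duty = €2,974.52 + €99,536.41 = €102,510.93.
Total = €0.00 + €102,510.93 = €102,510.93.

€102,510.93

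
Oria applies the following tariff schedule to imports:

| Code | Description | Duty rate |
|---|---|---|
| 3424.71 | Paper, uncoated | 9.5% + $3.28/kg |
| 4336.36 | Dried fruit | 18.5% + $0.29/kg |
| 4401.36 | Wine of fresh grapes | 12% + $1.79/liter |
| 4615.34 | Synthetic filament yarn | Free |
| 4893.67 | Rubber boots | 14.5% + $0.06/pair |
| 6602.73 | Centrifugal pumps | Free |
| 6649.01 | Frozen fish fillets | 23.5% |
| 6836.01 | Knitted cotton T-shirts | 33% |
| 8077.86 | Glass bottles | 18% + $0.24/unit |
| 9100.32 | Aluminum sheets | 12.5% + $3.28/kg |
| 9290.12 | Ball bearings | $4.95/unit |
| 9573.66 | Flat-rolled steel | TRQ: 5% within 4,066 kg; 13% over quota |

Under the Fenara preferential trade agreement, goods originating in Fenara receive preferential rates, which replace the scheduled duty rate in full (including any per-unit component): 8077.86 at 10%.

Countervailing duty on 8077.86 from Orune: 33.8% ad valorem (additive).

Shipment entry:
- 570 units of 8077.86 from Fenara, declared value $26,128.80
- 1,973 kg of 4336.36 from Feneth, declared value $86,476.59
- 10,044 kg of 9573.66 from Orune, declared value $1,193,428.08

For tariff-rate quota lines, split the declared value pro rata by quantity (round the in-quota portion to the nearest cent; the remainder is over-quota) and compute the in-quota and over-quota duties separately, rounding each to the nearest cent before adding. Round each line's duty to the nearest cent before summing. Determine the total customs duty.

$135,679.10

Line 1 (8077.86, Fenara, 570 units, $26,128.80):
Base rate for 8077.86 is 18% + $0.24/unit.
Origin Fenara qualifies under the Oria–Fenara agreement and 8077.86 is covered: preferential rate 10% applies instead.
The additional-duty order on 8077.86 targets Orune, not Fenara; it does not apply.
Duty = $26,128.80 × 10% = $2,612.88.
Line 2 (4336.36, Feneth, 1,973 kg, $86,476.59):
Base rate for 4336.36 is 18.5% + $0.29/kg.
Duty = $86,476.59 × 18.5% + 1,973 × $0.29 = $16,570.34.
Line 3 (9573.66, Orune, 10,044 kg, $1,193,428.08):
Code 9573.66 is under a tariff-rate quota (threshold 4,066 kg). In-quota: 4,066 kg at 5%; over-quota: 5,978 kg at 13%.
Pro-rata value split: in-quota = $1,193,428.08 × 4,066/10,044 = $483,122.12; over-quota = $1,193,428.08 − $483,122.12 = $710,305.96.
In-quota duty = $483,122.12 × 5% = $24,156.11. Over-quota duty = $710,305.96 × 13% = $92,339.77.
Line duty = $24,156.11 + $92,339.77 = $116,495.88.
Total = $2,612.88 + $16,570.34 + $116,495.88 = $135,679.10.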